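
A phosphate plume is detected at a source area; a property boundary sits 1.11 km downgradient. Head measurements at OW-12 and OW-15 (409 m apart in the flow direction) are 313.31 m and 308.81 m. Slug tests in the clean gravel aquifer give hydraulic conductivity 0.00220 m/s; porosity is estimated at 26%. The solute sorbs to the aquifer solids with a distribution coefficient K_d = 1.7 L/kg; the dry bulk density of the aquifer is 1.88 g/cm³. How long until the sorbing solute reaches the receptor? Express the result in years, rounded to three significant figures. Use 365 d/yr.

5.03 years

Hydraulic gradient i = (313.31 − 308.81) / 409 = 4.50 / 409 = 0.01100
K = 0.00220 m/s × 86400 s/d = 190.1 m/d
Darcy flux q = K·i = 190.1 × 0.01100 = 2.091 m/d
Average linear velocity = 2.091 / 0.26 = 8.044 m/d
Retardation R = 1 + ρ_b·K_d/n = 1 + 1.88×1.7/0.26 = 13.29
Contaminant velocity v_c = v/R = 8.044/13.29 = 0.6051 m/d
L = 1.11 km = 1110 m
t = L/v_c = 1110/0.6051 = 1834 d
   = 1834/365 = 5.03 yr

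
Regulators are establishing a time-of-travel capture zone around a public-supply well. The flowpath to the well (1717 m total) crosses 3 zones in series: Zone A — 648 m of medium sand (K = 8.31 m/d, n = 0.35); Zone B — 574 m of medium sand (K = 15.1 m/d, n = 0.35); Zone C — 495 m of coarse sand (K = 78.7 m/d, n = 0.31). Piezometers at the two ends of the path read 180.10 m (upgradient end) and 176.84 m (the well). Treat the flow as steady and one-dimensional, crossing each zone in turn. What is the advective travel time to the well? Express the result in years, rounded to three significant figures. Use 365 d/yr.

59.7 years

Total head drop ΔH = 180.10 − 176.84 = 3.26 m
Continuity: the same q passes through each zone, so ΔH = q·Σ(L_j/K_j) — the zones act as resistances in series.
Σ(L/K) = 648/8.31 + 574/15.1 + 495/78.7 = 77.98 + 38.01 + 6.290 = 122.3 d
q = ΔH / Σ(L/K) = 3.26 / 122.3 = 0.02666 m/d (same in every zone)
Zone A: v = q/n = 0.02666/0.35 = 0.07617 m/d → t_A = 648/0.07617 = 8507 d
Zone B: v = q/n = 0.02666/0.35 = 0.07617 m/d → t_B = 574/0.07617 = 7536 d
Zone C: v = q/n = 0.02666/0.31 = 0.08600 m/d → t_C = 495/0.08600 = 5756 d
Total t = 8507 + 7536 + 5756 = 21800 d
   = 21800 / 365 = 59.7 yr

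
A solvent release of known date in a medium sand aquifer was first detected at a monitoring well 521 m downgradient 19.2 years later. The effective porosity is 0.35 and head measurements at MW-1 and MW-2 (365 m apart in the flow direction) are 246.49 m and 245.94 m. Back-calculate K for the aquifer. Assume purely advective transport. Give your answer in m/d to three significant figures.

17.3 m/d

Hydraulic gradient i = (246.49 − 245.94) / 365 = 0.55 / 365 = 0.001507
t = 19.2 years = 7008 d
v = L / t = 521 / 7008 = 0.07434 m/d
K = v · n / i = 0.07434 × 0.35 / 0.001507 = 17.3 m/d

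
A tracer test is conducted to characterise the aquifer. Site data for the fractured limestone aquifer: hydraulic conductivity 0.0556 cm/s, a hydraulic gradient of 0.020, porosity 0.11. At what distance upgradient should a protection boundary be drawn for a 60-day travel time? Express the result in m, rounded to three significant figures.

K = 0.0556 cm/s × 864 = 48.04 m/d
q = Ki = 48.04 × 0.020 = 0.9608 m/d
v = Ki/n = 48.04·0.020/0.11 = 8.734 m/d
L = v × T = 8.734 × 60 = 524.1 m

524 m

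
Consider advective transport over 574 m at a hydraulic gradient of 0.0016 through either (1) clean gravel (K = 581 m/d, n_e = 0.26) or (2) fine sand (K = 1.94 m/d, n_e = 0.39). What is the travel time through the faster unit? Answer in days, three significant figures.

161 days

Unit 1 (clean gravel): v = 581×0.0016/0.26 = 3.575 m/d, t = 574/3.575 = 160.5 d
Unit 2 (fine sand): v = 1.94×0.0016/0.39 = 0.007959 m/d, t = 574/0.007959 = 72120 d
Faster unit: t = 161 d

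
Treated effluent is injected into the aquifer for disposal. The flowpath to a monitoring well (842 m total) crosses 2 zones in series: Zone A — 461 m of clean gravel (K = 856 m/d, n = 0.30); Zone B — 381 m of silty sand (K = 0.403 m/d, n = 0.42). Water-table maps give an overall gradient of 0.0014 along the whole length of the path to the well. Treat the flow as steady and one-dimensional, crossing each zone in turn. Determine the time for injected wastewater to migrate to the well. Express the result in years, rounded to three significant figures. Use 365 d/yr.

656 years

Continuity: the same q passes through each zone, so ΔH = q·Σ(L_j/K_j) — the zones act as resistances in series.
Σ(L/K) = 461/856 + 381/0.403 = 0.5386 + 945.4 = 945.9 d
K_eq = L_total / Σ(L/K) = 842 / 945.9 = 0.8901 m/d
q = K_eq · i = 0.8901 × 0.0014 = 0.001246 m/d (same in every zone)
Zone A: v = q/n = 0.001246/0.30 = 0.004154 m/d → t_A = 461/0.004154 = 111000 d
Zone B: v = q/n = 0.001246/0.42 = 0.002967 m/d → t_B = 381/0.002967 = 128400 d
Total t = 111000 + 128400 = 239400 d
   = 239400 / 365 = 656 yr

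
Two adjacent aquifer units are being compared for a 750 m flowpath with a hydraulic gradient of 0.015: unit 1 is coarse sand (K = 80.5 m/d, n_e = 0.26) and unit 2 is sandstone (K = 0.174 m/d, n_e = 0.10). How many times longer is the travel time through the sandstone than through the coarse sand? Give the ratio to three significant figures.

Unit 1 (coarse sand): v = 80.5×0.015/0.26 = 4.644 m/d, t = 750/4.644 = 161.5 d
Unit 2 (sandstone): v = 0.174×0.015/0.10 = 0.02610 m/d, t = 750/0.02610 = 28740 d
t(sandstone) / t(coarse sand) = 28740/161.5 = 178

178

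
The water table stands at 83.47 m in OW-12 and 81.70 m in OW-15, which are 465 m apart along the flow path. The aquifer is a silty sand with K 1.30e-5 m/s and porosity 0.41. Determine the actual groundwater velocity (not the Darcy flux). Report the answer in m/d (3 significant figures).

Hydraulic gradient i = (83.47 − 81.70) / 465 = 1.77 / 465 = 0.003806
K = 1.30e-5 m/s × 86400 s/d = 1.123 m/d
q = Ki = 1.123 × 0.003806 = 0.004275 m/d
v = Ki/n = 1.123·0.003806/0.41 = 0.01043 m/d

0.0104 m/d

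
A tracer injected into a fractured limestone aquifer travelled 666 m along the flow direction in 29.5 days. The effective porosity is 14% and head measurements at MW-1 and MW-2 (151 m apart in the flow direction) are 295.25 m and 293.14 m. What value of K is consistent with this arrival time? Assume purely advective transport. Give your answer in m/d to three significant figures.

226 m/d

Hydraulic gradient i = (295.25 − 293.14) / 151 = 2.11 / 151 = 0.01397
v = L / t = 666 / 29.5 = 22.58 m/d
K = v · n / i = 22.58 × 0.14 / 0.01397 = 226 m/d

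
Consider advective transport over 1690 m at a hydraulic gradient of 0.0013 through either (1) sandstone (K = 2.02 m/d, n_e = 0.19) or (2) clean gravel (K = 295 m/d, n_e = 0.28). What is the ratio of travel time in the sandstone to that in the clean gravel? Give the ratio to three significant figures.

99.1

Unit 1 (sandstone): v = 2.02×0.0013/0.19 = 0.01382 m/d, t = 1690/0.01382 = 122300 d
Unit 2 (clean gravel): v = 295×0.0013/0.28 = 1.370 m/d, t = 1690/1.370 = 1234 d
t(sandstone) / t(clean gravel) = 122300/1234 = 99.1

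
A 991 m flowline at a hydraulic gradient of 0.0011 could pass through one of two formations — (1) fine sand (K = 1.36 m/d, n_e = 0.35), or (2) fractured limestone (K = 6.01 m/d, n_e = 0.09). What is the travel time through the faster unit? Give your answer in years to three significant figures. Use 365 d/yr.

37.0 years

Unit 1 (fine sand): v = 1.36×0.0011/0.35 = 0.004274 m/d, t = 991/0.004274 = 231900 d
Unit 2 (fractured limestone): v = 6.01×0.0011/0.09 = 0.07346 m/d, t = 991/0.07346 = 13490 d
Faster: 13490 d / 365 = 37.0 yr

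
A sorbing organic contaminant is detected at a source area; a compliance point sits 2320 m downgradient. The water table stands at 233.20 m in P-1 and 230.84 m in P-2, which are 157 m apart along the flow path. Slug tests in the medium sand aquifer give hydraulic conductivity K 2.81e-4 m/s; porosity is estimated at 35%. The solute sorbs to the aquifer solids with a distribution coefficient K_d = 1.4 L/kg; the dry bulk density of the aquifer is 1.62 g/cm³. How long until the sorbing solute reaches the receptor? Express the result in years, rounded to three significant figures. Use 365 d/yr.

45.6 years

Hydraulic gradient i = (233.20 − 230.84) / 157 = 2.36 / 157 = 0.01503
K = 2.81e-4 m/s × 86400 s/d = 24.28 m/d
q = Ki = 24.28 × 0.01503 = 0.3649 m/d
Seepage velocity v = q / n = 0.3649 / 0.35 = 1.043 m/d
Retardation R = 1 + ρ_b·K_d/n = 1 + 1.62×1.4/0.35 = 7.480
Contaminant velocity v_c = v/R = 1.043/7.480 = 0.1394 m/d
t = L/v_c = 2320/0.1394 = 16640 d
   = 16640/365 = 45.6 yr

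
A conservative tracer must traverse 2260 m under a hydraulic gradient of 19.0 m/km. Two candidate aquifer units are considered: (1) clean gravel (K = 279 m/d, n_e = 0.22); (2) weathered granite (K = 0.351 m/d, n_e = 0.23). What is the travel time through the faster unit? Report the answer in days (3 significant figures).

93.8 days

Unit 1 (clean gravel): v = 279×0.019/0.22 = 24.10 m/d, t = 2260/24.10 = 93.79 d
Unit 2 (weathered granite): v = 0.351×0.019/0.23 = 0.02900 m/d, t = 2260/0.02900 = 77940 d
Faster unit: t = 93.8 d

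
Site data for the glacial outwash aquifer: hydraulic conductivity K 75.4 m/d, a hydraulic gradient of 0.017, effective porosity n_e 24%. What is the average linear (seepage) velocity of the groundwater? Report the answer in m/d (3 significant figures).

5.34 m/d

Specific discharge q = 75.4 × 0.017 = 1.282 m/d
v_s = q/n_e = 1.282/0.24 = 5.341 m/d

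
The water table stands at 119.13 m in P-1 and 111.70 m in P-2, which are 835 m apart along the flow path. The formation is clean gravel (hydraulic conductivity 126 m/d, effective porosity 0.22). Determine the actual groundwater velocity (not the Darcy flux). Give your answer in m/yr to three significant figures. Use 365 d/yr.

Hydraulic gradient i = (119.13 − 111.70) / 835 = 7.43 / 835 = 0.008898
Specific discharge q = 126 × 0.008898 = 1.121 m/d
v_s = q/n_e = 1.121/0.22 = 5.096 m/d
   = 5.096 × 365 = 1860 m/yr

1860 m/yr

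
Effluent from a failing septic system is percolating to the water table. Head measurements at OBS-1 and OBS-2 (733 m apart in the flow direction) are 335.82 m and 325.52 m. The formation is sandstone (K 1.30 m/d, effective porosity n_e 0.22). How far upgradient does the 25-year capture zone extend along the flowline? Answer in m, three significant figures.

758 m

Hydraulic gradient i = (335.82 − 325.52) / 733 = 10.30 / 733 = 0.01405
Specific discharge q = 1.30 × 0.01405 = 0.01827 m/d
Average linear velocity = 0.01827 / 0.22 = 0.08303 m/d
T = 25 yr × 365 = 9125 d
L = v × T = 0.08303 × 9125 = 757.7 m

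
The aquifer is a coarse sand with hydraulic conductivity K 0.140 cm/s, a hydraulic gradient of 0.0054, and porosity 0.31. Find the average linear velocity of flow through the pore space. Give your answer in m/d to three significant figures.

K = 0.140 cm/s × 864 = 121.0 m/d
q = Ki = 121.0 × 0.0054 = 0.6532 m/d
v_s = q/n_e = 0.6532/0.31 = 2.107 m/d

2.11 m/d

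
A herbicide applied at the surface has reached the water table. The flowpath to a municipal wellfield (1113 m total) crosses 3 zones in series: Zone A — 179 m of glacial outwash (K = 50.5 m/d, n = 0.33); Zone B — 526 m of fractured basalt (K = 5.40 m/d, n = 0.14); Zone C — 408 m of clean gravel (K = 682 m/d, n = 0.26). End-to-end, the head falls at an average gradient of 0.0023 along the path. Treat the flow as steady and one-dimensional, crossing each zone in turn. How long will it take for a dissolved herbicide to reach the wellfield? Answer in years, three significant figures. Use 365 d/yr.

Continuity: the same q passes through each zone, so ΔH = q·Σ(L_j/K_j) — the zones act as resistances in series.
Σ(L/K) = 179/50.5 + 526/5.40 + 408/682 = 3.545 + 97.41 + 0.5982 = 101.6 d
K_eq = L_total / Σ(L/K) = 1113 / 101.6 = 10.96 m/d
q = K_eq · i = 10.96 × 0.0023 = 0.02521 m/d (same in every zone)
Zone A: v = q/n = 0.02521/0.33 = 0.07639 m/d → t_A = 179/0.07639 = 2343 d
Zone B: v = q/n = 0.02521/0.14 = 0.1801 m/d → t_B = 526/0.1801 = 2921 d
Zone C: v = q/n = 0.02521/0.26 = 0.09695 m/d → t_C = 408/0.09695 = 4208 d
Total t = 2343 + 2921 + 4208 = 9473 d
   = 9473 / 365 = 26.0 yr

26.0 years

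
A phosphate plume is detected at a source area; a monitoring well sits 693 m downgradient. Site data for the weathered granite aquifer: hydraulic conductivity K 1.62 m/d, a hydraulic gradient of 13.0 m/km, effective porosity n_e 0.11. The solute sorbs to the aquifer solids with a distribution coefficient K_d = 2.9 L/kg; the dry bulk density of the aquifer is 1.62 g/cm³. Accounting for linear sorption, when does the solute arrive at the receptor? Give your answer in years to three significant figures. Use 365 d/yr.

433 years

Darcy flux q = K·i = 1.62 × 0.013 = 0.02106 m/d
Average linear velocity = 0.02106 / 0.11 = 0.1915 m/d
Retardation R = 1 + ρ_b·K_d/n = 1 + 1.62×2.9/0.11 = 43.71
Contaminant velocity v_c = v/R = 0.1915/43.71 = 0.004380 m/d
t = L/v_c = 693/0.004380 = 158200 d
   = 158200/365 = 433 yr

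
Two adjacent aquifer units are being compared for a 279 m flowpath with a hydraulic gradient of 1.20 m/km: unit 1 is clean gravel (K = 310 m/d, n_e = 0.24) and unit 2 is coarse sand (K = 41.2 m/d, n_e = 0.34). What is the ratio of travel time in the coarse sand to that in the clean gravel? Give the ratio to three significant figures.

Unit 1 (clean gravel): v = 310×0.0012/0.24 = 1.550 m/d, t = 279/1.550 = 180.0 d
Unit 2 (coarse sand): v = 41.2×0.0012/0.34 = 0.1454 m/d, t = 279/0.1454 = 1919 d
t(coarse sand) / t(clean gravel) = 1919/180.0 = 10.7

10.7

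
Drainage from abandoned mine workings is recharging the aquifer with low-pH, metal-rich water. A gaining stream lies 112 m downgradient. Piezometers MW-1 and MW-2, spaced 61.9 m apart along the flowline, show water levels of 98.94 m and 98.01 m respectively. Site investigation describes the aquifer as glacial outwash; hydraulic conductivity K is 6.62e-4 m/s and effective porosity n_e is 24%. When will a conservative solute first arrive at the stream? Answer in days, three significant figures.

31.3 days

Hydraulic gradient i = (98.94 − 98.01) / 61.9 = 0.93 / 61.9 = 0.01502
K = 6.62e-4 m/s × 86400 s/d = 57.20 m/d
Specific discharge q = 57.20 × 0.01502 = 0.8593 m/d
Seepage velocity v = q / n = 0.8593 / 0.24 = 3.581 m/d
t = L / v = 112 / 3.581 = 31.28 d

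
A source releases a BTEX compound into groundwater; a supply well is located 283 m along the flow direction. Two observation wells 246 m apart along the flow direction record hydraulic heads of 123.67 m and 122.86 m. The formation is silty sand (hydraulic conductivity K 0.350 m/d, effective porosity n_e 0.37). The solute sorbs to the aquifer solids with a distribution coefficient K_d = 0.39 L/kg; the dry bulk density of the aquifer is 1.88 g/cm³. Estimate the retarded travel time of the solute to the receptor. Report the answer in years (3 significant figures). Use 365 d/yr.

Hydraulic gradient i = (123.67 − 122.86) / 246 = 0.81 / 246 = 0.003293
Specific discharge q = 0.350 × 0.003293 = 0.001152 m/d
Average linear velocity = 0.001152 / 0.37 = 0.003115 m/d
Retardation R = 1 + ρ_b·K_d/n = 1 + 1.88×0.39/0.37 = 2.982
Contaminant velocity v_c = v/R = 0.003115/2.982 = 0.001045 m/d
t = L/v_c = 283/0.001045 = 270900 d
   = 270900/365 = 742 yr

742 years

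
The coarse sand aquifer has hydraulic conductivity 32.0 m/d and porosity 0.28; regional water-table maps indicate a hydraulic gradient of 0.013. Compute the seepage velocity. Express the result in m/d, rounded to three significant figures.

1.49 m/d

q = Ki = 32.0 × 0.013 = 0.4160 m/d
v = Ki/n = 32.0·0.013/0.28 = 1.486 m/d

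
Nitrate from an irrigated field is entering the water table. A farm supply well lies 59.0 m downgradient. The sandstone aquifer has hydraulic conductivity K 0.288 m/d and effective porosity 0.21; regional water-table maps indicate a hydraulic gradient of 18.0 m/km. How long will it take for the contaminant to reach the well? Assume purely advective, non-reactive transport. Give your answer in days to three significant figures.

Specific discharge q = 0.288 × 0.018 = 0.005184 m/d
v_s = q/n_e = 0.005184/0.21 = 0.02469 m/d
t = L / v = 59.0 / 0.02469 = 2390 d

2390 days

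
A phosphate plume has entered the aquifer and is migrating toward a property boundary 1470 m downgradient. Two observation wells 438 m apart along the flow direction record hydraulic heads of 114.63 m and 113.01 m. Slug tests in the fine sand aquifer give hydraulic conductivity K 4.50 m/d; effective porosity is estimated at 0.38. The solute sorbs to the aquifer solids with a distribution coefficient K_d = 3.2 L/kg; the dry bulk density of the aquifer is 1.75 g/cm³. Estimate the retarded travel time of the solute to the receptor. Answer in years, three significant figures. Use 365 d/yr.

1450 years

Hydraulic gradient i = (114.63 − 113.01) / 438 = 1.62 / 438 = 0.003699
Darcy flux q = K·i = 4.50 × 0.003699 = 0.01664 m/d
Seepage velocity v = q / n = 0.01664 / 0.38 = 0.04380 m/d
Retardation R = 1 + ρ_b·K_d/n = 1 + 1.75×3.2/0.38 = 15.74
Contaminant velocity v_c = v/R = 0.04380/15.74 = 0.002783 m/d
t = L/v_c = 1470/0.002783 = 528200 d
   = 528200/365 = 1450 yr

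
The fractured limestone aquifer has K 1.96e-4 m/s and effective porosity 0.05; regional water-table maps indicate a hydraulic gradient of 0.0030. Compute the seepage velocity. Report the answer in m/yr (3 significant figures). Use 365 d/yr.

371 m/yr

K = 1.96e-4 m/s × 86400 s/d = 16.93 m/d
q = Ki = 16.93 × 0.0030 = 0.05080 m/d
Average linear velocity = 0.05080 / 0.05 = 1.016 m/d
   = 1.016 × 365 = 371 m/yr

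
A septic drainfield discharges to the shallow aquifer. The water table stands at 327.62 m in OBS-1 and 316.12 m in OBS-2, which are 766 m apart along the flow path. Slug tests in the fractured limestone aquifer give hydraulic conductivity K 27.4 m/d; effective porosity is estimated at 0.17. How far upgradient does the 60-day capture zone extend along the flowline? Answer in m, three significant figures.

Hydraulic gradient i = (327.62 − 316.12) / 766 = 11.50 / 766 = 0.01501
Specific discharge q = 27.4 × 0.01501 = 0.4114 m/d
v_s = q/n_e = 0.4114/0.17 = 2.420 m/d
L = v × T = 2.420 × 60 = 145.2 m

145 m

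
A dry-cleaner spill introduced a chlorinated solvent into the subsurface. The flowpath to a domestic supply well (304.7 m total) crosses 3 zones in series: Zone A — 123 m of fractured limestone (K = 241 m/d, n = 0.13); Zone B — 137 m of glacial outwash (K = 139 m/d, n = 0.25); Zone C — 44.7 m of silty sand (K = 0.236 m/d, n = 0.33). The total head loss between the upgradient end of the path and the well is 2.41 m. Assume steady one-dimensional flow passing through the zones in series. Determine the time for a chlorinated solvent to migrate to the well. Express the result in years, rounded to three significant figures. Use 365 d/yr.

Continuity: the same q passes through each zone, so ΔH = q·Σ(L_j/K_j) — the zones act as resistances in series.
Σ(L/K) = 123/241 + 137/139 + 44.7/0.236 = 0.5104 + 0.9856 + 189.4 = 190.9 d
q = ΔH / Σ(L/K) = 2.41 / 190.9 = 0.01262 m/d (same in every zone)
Zone A: v = q/n = 0.01262/0.13 = 0.09711 m/d → t_A = 123/0.09711 = 1267 d
Zone B: v = q/n = 0.01262/0.25 = 0.05050 m/d → t_B = 137/0.05050 = 2713 d
Zone C: v = q/n = 0.01262/0.33 = 0.03826 m/d → t_C = 44.7/0.03826 = 1168 d
Total t = 1267 + 2713 + 1168 = 5148 d
   = 5148 / 365 = 14.1 yr

14.1 years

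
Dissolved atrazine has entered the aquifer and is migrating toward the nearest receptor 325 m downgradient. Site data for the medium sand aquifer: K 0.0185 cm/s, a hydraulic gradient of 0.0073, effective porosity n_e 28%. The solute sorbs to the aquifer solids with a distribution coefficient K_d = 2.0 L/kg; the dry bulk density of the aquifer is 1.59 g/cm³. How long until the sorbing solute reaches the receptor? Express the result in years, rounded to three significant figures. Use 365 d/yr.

26.4 years

K = 0.0185 cm/s × 864 = 15.98 m/d
Specific discharge q = 15.98 × 0.0073 = 0.1167 m/d
v = Ki/n = 15.98·0.0073/0.28 = 0.4167 m/d
Retardation R = 1 + ρ_b·K_d/n = 1 + 1.59×2.0/0.28 = 12.36
Contaminant velocity v_c = v/R = 0.4167/12.36 = 0.03372 m/d
t = L/v_c = 325/0.03372 = 9637 d
   = 9637/365 = 26.4 yr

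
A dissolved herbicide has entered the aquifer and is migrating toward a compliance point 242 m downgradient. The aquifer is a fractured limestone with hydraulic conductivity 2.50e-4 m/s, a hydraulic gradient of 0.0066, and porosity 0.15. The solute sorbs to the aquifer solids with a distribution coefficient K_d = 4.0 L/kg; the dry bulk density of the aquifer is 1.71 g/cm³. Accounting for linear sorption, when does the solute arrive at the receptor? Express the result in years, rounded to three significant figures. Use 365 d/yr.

32.5 years

K = 2.50e-4 m/s × 86400 s/d = 21.60 m/d
Specific discharge q = 21.60 × 0.0066 = 0.1426 m/d
v = Ki/n = 21.60·0.0066/0.15 = 0.9504 m/d
Retardation R = 1 + ρ_b·K_d/n = 1 + 1.71×4.0/0.15 = 46.60
Contaminant velocity v_c = v/R = 0.9504/46.60 = 0.02039 m/d
t = L/v_c = 242/0.02039 = 11870 d
   = 11870/365 = 32.5 yr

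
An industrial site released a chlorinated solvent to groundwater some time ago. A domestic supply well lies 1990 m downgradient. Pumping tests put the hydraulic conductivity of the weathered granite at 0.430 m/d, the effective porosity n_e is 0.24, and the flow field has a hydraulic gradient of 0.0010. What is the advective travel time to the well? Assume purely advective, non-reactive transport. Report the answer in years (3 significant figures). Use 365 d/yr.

Specific discharge q = 0.430 × 0.0010 = 4.300e-4 m/d
Seepage velocity v = q / n = 4.300e-4 / 0.24 = 0.001792 m/d
t = L / v = 1990 / 0.001792 = 1.111e6 d
   = 1.111e6 / 365 = 3040 yr

3040 years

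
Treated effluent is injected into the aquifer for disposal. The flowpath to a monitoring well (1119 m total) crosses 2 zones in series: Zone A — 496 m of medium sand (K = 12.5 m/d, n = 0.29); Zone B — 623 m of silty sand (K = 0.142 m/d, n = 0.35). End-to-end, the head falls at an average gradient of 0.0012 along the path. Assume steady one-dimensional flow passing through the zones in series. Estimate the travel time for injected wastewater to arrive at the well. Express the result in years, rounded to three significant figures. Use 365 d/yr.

Steady 1-D flow in series ⇒ the Darcy flux q is identical in every zone and the zone head losses add (resistances L/K in series).
Σ(L/K) = 496/12.5 + 623/0.142 = 39.68 + 4387 = 4427 d
K_eq = L_total / Σ(L/K) = 1119 / 4427 = 0.2528 m/d
q = K_eq · i = 0.2528 × 0.0012 = 3.033e-4 m/d (same in every zone)
Zone A: v = q/n = 3.033e-4/0.29 = 0.001046 m/d → t_A = 496/0.001046 = 474200 d
Zone B: v = q/n = 3.033e-4/0.35 = 8.666e-4 m/d → t_B = 623/8.666e-4 = 718900 d
Total t = 474200 + 718900 = 1.193e6 d
   = 1.193e6 / 365 = 3270 yr

3270 years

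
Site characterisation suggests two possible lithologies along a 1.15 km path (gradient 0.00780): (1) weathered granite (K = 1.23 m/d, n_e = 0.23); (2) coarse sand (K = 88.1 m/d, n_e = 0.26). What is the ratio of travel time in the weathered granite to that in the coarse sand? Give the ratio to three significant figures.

Unit 1 (weathered granite): v = 1.23×0.0078/0.23 = 0.04171 m/d, t = 1150/0.04171 = 27570 d
Unit 2 (coarse sand): v = 88.1×0.0078/0.26 = 2.643 m/d, t = 1150/2.643 = 435.1 d
t(weathered granite) / t(coarse sand) = 27570/435.1 = 63.4

63.4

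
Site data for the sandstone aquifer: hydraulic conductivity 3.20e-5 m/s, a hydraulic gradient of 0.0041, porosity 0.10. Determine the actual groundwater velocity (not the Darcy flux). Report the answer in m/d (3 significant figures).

K = 3.20e-5 m/s × 86400 s/d = 2.765 m/d
Darcy flux q = K·i = 2.765 × 0.0041 = 0.01134 m/d
Seepage velocity v = q / n = 0.01134 / 0.10 = 0.1134 m/d

0.113 m/d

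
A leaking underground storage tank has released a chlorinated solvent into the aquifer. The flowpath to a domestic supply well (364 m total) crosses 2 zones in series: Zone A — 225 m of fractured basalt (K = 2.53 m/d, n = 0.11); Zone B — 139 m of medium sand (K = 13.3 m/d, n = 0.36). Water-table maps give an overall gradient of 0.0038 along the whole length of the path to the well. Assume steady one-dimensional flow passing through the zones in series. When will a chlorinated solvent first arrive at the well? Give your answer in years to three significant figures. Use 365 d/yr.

14.7 years

For zones in series the flux q is common to all zones; the equivalent conductivity is the harmonic (thickness-weighted) mean, K_eq = L_total / Σ(L_j/K_j).
Σ(L/K) = 225/2.53 + 139/13.3 = 88.93 + 10.45 = 99.38 d
K_eq = L_total / Σ(L/K) = 364 / 99.38 = 3.663 m/d
q = K_eq · i = 3.663 × 0.0038 = 0.01392 m/d (same in every zone)
Zone A: v = q/n = 0.01392/0.11 = 0.1265 m/d → t_A = 225/0.1265 = 1778 d
Zone B: v = q/n = 0.01392/0.36 = 0.03866 m/d → t_B = 139/0.03866 = 3595 d
Total t = 1778 + 3595 = 5374 d
   = 5374 / 365 = 14.7 yr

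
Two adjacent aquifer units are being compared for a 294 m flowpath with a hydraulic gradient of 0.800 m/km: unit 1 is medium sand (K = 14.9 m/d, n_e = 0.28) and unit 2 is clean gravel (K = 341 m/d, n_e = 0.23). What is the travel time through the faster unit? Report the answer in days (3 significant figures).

Unit 1 (medium sand): v = 14.9×8.0e-4/0.28 = 0.04257 m/d, t = 294/0.04257 = 6906 d
Unit 2 (clean gravel): v = 341×8.0e-4/0.23 = 1.186 m/d, t = 294/1.186 = 247.9 d
Faster unit: t = 248 d

248 days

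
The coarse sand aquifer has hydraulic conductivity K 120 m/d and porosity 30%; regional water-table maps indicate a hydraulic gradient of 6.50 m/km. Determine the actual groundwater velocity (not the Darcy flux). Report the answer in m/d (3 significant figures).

q = Ki = 120 × 0.0065 = 0.7800 m/d
v_s = q/n_e = 0.7800/0.30 = 2.600 m/d

2.60 m/d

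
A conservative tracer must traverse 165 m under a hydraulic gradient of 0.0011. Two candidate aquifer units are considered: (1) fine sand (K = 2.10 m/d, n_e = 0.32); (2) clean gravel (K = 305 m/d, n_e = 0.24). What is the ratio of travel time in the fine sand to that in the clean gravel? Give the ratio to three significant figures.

194

Unit 1 (fine sand): v = 2.10×0.0011/0.32 = 0.007219 m/d, t = 165/0.007219 = 22860 d
Unit 2 (clean gravel): v = 305×0.0011/0.24 = 1.398 m/d, t = 165/1.398 = 118.0 d
t(fine sand) / t(clean gravel) = 22860/118.0 = 194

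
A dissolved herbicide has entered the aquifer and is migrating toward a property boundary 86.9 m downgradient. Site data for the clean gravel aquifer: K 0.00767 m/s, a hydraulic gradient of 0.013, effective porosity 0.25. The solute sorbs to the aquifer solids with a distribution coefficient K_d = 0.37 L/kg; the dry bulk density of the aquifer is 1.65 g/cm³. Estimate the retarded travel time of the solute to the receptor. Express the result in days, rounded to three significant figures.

8.68 days

K = 0.00767 m/s × 86400 s/d = 662.7 m/d
q = Ki = 662.7 × 0.013 = 8.615 m/d
Seepage velocity v = q / n = 8.615 / 0.25 = 34.46 m/d
Retardation R = 1 + ρ_b·K_d/n = 1 + 1.65×0.37/0.25 = 3.442
Contaminant velocity v_c = v/R = 34.46/3.442 = 10.01 m/d
t = L/v_c = 86.9/10.01 = 8.680 d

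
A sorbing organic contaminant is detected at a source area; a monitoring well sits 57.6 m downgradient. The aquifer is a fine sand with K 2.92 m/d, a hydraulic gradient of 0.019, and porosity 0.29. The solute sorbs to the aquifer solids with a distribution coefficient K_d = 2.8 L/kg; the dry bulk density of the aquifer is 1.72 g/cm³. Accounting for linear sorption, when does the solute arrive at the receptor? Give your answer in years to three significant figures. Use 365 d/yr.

q = Ki = 2.92 × 0.019 = 0.05548 m/d
Seepage velocity v = q / n = 0.05548 / 0.29 = 0.1913 m/d
Retardation R = 1 + ρ_b·K_d/n = 1 + 1.72×2.8/0.29 = 17.61
Contaminant velocity v_c = v/R = 0.1913/17.61 = 0.01087 m/d
t = L/v_c = 57.6/0.01087 = 5301 d
   = 5301/365 = 14.5 yr

14.5 years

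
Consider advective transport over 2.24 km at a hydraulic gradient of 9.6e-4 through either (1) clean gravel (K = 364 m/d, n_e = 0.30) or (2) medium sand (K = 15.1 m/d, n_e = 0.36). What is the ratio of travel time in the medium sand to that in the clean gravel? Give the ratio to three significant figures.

28.9

Unit 1 (clean gravel): v = 364×9.6e-4/0.30 = 1.165 m/d, t = 2240/1.165 = 1923 d
Unit 2 (medium sand): v = 15.1×9.6e-4/0.36 = 0.04027 m/d, t = 2240/0.04027 = 55630 d
t(medium sand) / t(clean gravel) = 55630/1923 = 28.9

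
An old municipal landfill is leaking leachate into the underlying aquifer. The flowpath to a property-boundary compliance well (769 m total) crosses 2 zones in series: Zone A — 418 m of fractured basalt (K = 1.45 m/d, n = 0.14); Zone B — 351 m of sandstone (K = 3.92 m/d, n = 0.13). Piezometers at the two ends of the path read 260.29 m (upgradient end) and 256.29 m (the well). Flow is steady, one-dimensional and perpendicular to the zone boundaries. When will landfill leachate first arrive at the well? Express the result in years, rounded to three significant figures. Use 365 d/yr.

27.0 years

Total head drop ΔH = 260.29 − 256.29 = 4.00 m
Continuity: the same q passes through each zone, so ΔH = q·Σ(L_j/K_j) — the zones act as resistances in series.
Σ(L/K) = 418/1.45 + 351/3.92 = 288.3 + 89.54 = 377.8 d
q = ΔH / Σ(L/K) = 4.00 / 377.8 = 0.01059 m/d (same in every zone)
Zone A: v = q/n = 0.01059/0.14 = 0.07562 m/d → t_A = 418/0.07562 = 5527 d
Zone B: v = q/n = 0.01059/0.13 = 0.08144 m/d → t_B = 351/0.08144 = 4310 d
Total t = 5527 + 4310 = 9837 d
   = 9837 / 365 = 27.0 yr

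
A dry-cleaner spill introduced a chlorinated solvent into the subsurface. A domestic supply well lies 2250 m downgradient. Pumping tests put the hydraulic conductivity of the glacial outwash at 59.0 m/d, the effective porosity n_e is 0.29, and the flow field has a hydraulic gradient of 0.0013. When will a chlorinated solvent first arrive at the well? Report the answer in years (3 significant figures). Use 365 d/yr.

23.3 years

q = Ki = 59.0 × 0.0013 = 0.07670 m/d
v_s = q/n_e = 0.07670/0.29 = 0.2645 m/d
t = L / v = 2250 / 0.2645 = 8507 d
   = 8507 / 365 = 23.3 yr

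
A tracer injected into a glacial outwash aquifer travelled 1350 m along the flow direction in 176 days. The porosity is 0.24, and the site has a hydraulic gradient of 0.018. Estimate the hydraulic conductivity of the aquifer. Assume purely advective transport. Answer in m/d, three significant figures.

v = L / t = 1350 / 176 = 7.670 m/d
K = v · n / i = 7.670 × 0.24 / 0.018 = 102 m/d

102 m/d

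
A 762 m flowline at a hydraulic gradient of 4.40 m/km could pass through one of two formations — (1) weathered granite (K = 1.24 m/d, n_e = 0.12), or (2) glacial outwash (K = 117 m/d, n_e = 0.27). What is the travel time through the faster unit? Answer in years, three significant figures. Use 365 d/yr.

Unit 1 (weathered granite): v = 1.24×0.0044/0.12 = 0.04547 m/d, t = 762/0.04547 = 16760 d
Unit 2 (glacial outwash): v = 117×0.0044/0.27 = 1.907 m/d, t = 762/1.907 = 399.7 d
Faster: 399.7 d / 365 = 1.09 yr

1.09 years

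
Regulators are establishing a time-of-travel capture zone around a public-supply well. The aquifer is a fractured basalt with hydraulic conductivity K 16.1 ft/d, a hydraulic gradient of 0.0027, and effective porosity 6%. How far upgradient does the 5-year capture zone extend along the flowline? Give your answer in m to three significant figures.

403 m

K = 16.1 ft/d × 0.3048 = 4.907 m/d
Darcy flux q = K·i = 4.907 × 0.0027 = 0.01325 m/d
v = Ki/n = 4.907·0.0027/0.06 = 0.2208 m/d
T = 5 yr × 365 = 1825 d
L = v × T = 0.2208 × 1825 = 403.0 m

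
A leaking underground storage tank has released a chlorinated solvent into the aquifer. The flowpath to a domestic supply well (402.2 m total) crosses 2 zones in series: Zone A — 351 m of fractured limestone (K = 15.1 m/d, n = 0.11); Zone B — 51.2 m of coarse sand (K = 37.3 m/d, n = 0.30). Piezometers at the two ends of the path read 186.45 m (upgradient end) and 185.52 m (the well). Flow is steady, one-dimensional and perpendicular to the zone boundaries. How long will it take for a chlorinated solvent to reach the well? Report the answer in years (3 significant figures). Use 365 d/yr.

3.91 years

Total head drop ΔH = 186.45 − 185.52 = 0.93 m
Steady 1-D flow in series ⇒ the Darcy flux q is identical in every zone and the zone head losses add (resistances L/K in series).
Σ(L/K) = 351/15.1 + 51.2/37.3 = 23.25 + 1.373 = 24.62 d
q = ΔH / Σ(L/K) = 0.93 / 24.62 = 0.03778 m/d (same in every zone)
Zone A: v = q/n = 0.03778/0.11 = 0.3434 m/d → t_A = 351/0.3434 = 1022 d
Zone B: v = q/n = 0.03778/0.30 = 0.1259 m/d → t_B = 51.2/0.1259 = 406.6 d
Total t = 1022 + 406.6 = 1429 d
   = 1429 / 365 = 3.91 yr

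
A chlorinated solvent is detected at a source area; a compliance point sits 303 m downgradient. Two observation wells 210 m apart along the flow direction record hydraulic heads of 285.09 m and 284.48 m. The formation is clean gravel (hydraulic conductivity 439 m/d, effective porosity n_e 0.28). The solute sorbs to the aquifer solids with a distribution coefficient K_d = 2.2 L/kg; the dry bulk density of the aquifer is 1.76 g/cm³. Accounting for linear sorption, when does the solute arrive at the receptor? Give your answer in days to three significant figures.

Hydraulic gradient i = (285.09 − 284.48) / 210 = 0.61 / 210 = 0.002905
q = Ki = 439 × 0.002905 = 1.275 m/d
v_s = q/n_e = 1.275/0.28 = 4.554 m/d
Retardation R = 1 + ρ_b·K_d/n = 1 + 1.76×2.2/0.28 = 14.83
Contaminant velocity v_c = v/R = 4.554/14.83 = 0.3071 m/d
t = L/v_c = 303/0.3071 = 986.6 d

987 days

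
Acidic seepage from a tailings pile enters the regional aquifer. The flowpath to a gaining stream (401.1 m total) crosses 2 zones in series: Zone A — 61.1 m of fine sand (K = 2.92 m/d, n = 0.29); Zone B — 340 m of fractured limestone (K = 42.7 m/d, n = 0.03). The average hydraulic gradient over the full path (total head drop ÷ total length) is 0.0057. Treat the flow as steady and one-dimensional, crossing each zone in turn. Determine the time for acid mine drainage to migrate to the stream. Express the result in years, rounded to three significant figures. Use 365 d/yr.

Steady 1-D flow in series ⇒ the Darcy flux q is identical in every zone and the zone head losses add (resistances L/K in series).
Σ(L/K) = 61.1/2.92 + 340/42.7 = 20.92 + 7.963 = 28.89 d
K_eq = L_total / Σ(L/K) = 401.1 / 28.89 = 13.89 m/d
q = K_eq · i = 13.89 × 0.0057 = 0.07914 m/d (same in every zone)
Zone A: v = q/n = 0.07914/0.29 = 0.2729 m/d → t_A = 61.1/0.2729 = 223.9 d
Zone B: v = q/n = 0.07914/0.03 = 2.638 m/d → t_B = 340/2.638 = 128.9 d
Total t = 223.9 + 128.9 = 352.8 d
   = 352.8 / 365 = 0.966 yr

0.966 years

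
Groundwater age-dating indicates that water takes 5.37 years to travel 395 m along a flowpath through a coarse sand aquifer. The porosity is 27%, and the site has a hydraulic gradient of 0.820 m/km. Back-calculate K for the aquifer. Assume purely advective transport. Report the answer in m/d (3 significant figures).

t = 5.37 years = 1960 d
v = L / t = 395 / 1960 = 0.2015 m/d
K = v · n / i = 0.2015 × 0.27 / 8.2e-4 = 66.4 m/d

66.4 m/d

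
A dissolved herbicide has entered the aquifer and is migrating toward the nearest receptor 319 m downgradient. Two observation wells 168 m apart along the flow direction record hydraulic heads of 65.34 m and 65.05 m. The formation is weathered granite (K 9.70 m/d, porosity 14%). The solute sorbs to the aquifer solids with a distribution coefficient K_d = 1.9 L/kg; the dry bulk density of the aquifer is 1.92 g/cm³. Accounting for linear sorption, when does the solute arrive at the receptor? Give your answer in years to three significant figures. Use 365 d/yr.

Hydraulic gradient i = (65.34 − 65.05) / 168 = 0.29 / 168 = 0.001726
Specific discharge q = 9.70 × 0.001726 = 0.01674 m/d
v = Ki/n = 9.70·0.001726/0.14 = 0.1196 m/d
Retardation R = 1 + ρ_b·K_d/n = 1 + 1.92×1.9/0.14 = 27.06
Contaminant velocity v_c = v/R = 0.1196/27.06 = 0.004420 m/d
t = L/v_c = 319/0.004420 = 72170 d
   = 72170/365 = 198 yr

198 years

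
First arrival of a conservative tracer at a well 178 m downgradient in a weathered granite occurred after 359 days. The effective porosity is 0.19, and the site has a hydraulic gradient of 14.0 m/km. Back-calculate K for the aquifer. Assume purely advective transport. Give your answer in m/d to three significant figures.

v = L / t = 178 / 359 = 0.4958 m/d
K = v · n / i = 0.4958 × 0.19 / 0.014 = 6.73 m/d

6.73 m/d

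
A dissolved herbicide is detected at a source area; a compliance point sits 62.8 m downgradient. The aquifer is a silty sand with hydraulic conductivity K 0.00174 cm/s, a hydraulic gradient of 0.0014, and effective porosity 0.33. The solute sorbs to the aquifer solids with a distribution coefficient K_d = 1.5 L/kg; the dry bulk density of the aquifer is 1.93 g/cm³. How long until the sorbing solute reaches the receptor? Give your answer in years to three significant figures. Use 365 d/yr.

K = 0.00174 cm/s × 864 = 1.503 m/d
Darcy flux q = K·i = 1.503 × 0.0014 = 0.002105 m/d
v = Ki/n = 1.503·0.0014/0.33 = 0.006378 m/d
Retardation R = 1 + ρ_b·K_d/n = 1 + 1.93×1.5/0.33 = 9.773
Contaminant velocity v_c = v/R = 0.006378/9.773 = 6.526e-4 m/d
t = L/v_c = 62.8/6.526e-4 = 96230 d
   = 96230/365 = 264 yr

264 years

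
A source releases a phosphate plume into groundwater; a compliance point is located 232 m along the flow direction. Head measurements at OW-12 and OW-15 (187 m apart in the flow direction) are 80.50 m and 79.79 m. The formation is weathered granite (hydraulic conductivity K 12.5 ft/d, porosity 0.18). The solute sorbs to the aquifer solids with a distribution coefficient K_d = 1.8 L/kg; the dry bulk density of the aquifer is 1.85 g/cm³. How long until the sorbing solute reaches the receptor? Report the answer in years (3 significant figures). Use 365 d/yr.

154 years

Hydraulic gradient i = (80.50 − 79.79) / 187 = 0.71 / 187 = 0.003797
K = 12.5 ft/d × 0.3048 = 3.810 m/d
Specific discharge q = 3.810 × 0.003797 = 0.01447 m/d
v_s = q/n_e = 0.01447/0.18 = 0.08037 m/d
Retardation R = 1 + ρ_b·K_d/n = 1 + 1.85×1.8/0.18 = 19.50
Contaminant velocity v_c = v/R = 0.08037/19.50 = 0.004121 m/d
t = L/v_c = 232/0.004121 = 56290 d
   = 56290/365 = 154 yr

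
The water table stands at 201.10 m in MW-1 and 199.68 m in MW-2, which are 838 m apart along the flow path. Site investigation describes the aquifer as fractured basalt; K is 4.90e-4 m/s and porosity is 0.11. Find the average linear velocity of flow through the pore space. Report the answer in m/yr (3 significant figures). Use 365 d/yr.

Hydraulic gradient i = (201.10 − 199.68) / 838 = 1.42 / 838 = 0.001695
K = 4.90e-4 m/s × 86400 s/d = 42.34 m/d
Darcy flux q = K·i = 42.34 × 0.001695 = 0.07174 m/d
Seepage velocity v = q / n = 0.07174 / 0.11 = 0.6522 m/d
   = 0.6522 × 365 = 238 m/yr

238 m/yr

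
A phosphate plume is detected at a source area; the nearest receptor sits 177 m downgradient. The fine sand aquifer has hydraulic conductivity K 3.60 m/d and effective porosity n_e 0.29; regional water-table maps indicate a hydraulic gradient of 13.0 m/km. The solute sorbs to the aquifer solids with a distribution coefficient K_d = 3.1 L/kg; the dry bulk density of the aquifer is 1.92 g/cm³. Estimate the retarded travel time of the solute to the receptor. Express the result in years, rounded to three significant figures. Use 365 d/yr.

64.7 years

q = Ki = 3.60 × 0.013 = 0.04680 m/d
v = Ki/n = 3.60·0.013/0.29 = 0.1614 m/d
Retardation R = 1 + ρ_b·K_d/n = 1 + 1.92×3.1/0.29 = 21.52
Contaminant velocity v_c = v/R = 0.1614/21.52 = 0.007498 m/d
t = L/v_c = 177/0.007498 = 23610 d
   = 23610/365 = 64.7 yr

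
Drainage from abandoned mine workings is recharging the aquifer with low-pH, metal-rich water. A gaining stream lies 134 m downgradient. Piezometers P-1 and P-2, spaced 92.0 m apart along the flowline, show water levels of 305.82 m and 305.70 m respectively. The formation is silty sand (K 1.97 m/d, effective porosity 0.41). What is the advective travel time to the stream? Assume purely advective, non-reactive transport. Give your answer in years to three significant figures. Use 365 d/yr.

Hydraulic gradient i = (305.82 − 305.70) / 92.0 = 0.12 / 92.0 = 0.001304
Darcy flux q = K·i = 1.97 × 0.001304 = 0.002570 m/d
v_s = q/n_e = 0.002570/0.41 = 0.006267 m/d
t = L / v = 134 / 0.006267 = 21380 d
   = 21380 / 365 = 58.6 yr

58.6 years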